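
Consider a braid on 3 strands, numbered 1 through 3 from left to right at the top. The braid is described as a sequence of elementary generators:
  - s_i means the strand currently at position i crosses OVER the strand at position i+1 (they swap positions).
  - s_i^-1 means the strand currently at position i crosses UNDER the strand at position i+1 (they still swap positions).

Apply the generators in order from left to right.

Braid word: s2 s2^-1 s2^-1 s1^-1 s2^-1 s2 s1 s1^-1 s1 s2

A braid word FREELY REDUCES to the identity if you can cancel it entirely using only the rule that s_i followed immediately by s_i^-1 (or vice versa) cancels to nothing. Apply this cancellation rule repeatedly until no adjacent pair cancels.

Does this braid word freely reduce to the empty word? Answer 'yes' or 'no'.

Gen 1 (s2): push. Stack: [s2]
Gen 2 (s2^-1): cancels prior s2. Stack: []
Gen 3 (s2^-1): push. Stack: [s2^-1]
Gen 4 (s1^-1): push. Stack: [s2^-1 s1^-1]
Gen 5 (s2^-1): push. Stack: [s2^-1 s1^-1 s2^-1]
Gen 6 (s2): cancels prior s2^-1. Stack: [s2^-1 s1^-1]
Gen 7 (s1): cancels prior s1^-1. Stack: [s2^-1]
Gen 8 (s1^-1): push. Stack: [s2^-1 s1^-1]
Gen 9 (s1): cancels prior s1^-1. Stack: [s2^-1]
Gen 10 (s2): cancels prior s2^-1. Stack: []
Reduced word: (empty)

Answer: yes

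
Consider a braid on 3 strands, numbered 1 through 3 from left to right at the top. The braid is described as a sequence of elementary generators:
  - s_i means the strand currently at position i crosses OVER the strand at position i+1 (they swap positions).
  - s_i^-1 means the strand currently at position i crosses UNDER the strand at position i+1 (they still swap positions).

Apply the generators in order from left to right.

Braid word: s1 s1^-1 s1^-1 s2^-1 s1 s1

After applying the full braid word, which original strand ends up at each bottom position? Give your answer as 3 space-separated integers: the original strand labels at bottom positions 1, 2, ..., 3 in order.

Gen 1 (s1): strand 1 crosses over strand 2. Perm now: [2 1 3]
Gen 2 (s1^-1): strand 2 crosses under strand 1. Perm now: [1 2 3]
Gen 3 (s1^-1): strand 1 crosses under strand 2. Perm now: [2 1 3]
Gen 4 (s2^-1): strand 1 crosses under strand 3. Perm now: [2 3 1]
Gen 5 (s1): strand 2 crosses over strand 3. Perm now: [3 2 1]
Gen 6 (s1): strand 3 crosses over strand 2. Perm now: [2 3 1]

Answer: 2 3 1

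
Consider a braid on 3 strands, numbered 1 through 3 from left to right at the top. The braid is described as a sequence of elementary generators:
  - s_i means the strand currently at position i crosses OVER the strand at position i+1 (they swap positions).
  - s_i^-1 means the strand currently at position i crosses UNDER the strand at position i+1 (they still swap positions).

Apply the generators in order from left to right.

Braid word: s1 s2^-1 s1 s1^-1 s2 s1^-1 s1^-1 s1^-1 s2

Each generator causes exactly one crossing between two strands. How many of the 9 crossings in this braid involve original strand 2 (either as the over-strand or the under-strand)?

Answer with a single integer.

Gen 1: crossing 1x2. Involves strand 2? yes. Count so far: 1
Gen 2: crossing 1x3. Involves strand 2? no. Count so far: 1
Gen 3: crossing 2x3. Involves strand 2? yes. Count so far: 2
Gen 4: crossing 3x2. Involves strand 2? yes. Count so far: 3
Gen 5: crossing 3x1. Involves strand 2? no. Count so far: 3
Gen 6: crossing 2x1. Involves strand 2? yes. Count so far: 4
Gen 7: crossing 1x2. Involves strand 2? yes. Count so far: 5
Gen 8: crossing 2x1. Involves strand 2? yes. Count so far: 6
Gen 9: crossing 2x3. Involves strand 2? yes. Count so far: 7

Answer: 7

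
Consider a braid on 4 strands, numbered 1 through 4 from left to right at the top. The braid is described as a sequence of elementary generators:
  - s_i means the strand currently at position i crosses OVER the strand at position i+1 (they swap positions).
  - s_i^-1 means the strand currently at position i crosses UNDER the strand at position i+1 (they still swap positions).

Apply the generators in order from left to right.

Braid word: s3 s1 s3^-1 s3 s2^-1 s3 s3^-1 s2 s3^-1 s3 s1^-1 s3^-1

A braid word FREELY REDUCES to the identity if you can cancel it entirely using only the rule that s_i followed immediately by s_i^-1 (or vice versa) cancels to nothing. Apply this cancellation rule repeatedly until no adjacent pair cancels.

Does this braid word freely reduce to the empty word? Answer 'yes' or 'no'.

Gen 1 (s3): push. Stack: [s3]
Gen 2 (s1): push. Stack: [s3 s1]
Gen 3 (s3^-1): push. Stack: [s3 s1 s3^-1]
Gen 4 (s3): cancels prior s3^-1. Stack: [s3 s1]
Gen 5 (s2^-1): push. Stack: [s3 s1 s2^-1]
Gen 6 (s3): push. Stack: [s3 s1 s2^-1 s3]
Gen 7 (s3^-1): cancels prior s3. Stack: [s3 s1 s2^-1]
Gen 8 (s2): cancels prior s2^-1. Stack: [s3 s1]
Gen 9 (s3^-1): push. Stack: [s3 s1 s3^-1]
Gen 10 (s3): cancels prior s3^-1. Stack: [s3 s1]
Gen 11 (s1^-1): cancels prior s1. Stack: [s3]
Gen 12 (s3^-1): cancels prior s3. Stack: []
Reduced word: (empty)

Answer: yes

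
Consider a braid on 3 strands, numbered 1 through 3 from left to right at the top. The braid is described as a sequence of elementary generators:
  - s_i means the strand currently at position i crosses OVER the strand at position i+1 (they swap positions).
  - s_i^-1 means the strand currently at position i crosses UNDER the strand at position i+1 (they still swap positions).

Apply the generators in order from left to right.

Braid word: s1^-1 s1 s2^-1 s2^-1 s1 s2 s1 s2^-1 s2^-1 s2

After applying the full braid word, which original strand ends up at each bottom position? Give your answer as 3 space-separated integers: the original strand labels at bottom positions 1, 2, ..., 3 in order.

Answer: 3 1 2

Derivation:
Gen 1 (s1^-1): strand 1 crosses under strand 2. Perm now: [2 1 3]
Gen 2 (s1): strand 2 crosses over strand 1. Perm now: [1 2 3]
Gen 3 (s2^-1): strand 2 crosses under strand 3. Perm now: [1 3 2]
Gen 4 (s2^-1): strand 3 crosses under strand 2. Perm now: [1 2 3]
Gen 5 (s1): strand 1 crosses over strand 2. Perm now: [2 1 3]
Gen 6 (s2): strand 1 crosses over strand 3. Perm now: [2 3 1]
Gen 7 (s1): strand 2 crosses over strand 3. Perm now: [3 2 1]
Gen 8 (s2^-1): strand 2 crosses under strand 1. Perm now: [3 1 2]
Gen 9 (s2^-1): strand 1 crosses under strand 2. Perm now: [3 2 1]
Gen 10 (s2): strand 2 crosses over strand 1. Perm now: [3 1 2]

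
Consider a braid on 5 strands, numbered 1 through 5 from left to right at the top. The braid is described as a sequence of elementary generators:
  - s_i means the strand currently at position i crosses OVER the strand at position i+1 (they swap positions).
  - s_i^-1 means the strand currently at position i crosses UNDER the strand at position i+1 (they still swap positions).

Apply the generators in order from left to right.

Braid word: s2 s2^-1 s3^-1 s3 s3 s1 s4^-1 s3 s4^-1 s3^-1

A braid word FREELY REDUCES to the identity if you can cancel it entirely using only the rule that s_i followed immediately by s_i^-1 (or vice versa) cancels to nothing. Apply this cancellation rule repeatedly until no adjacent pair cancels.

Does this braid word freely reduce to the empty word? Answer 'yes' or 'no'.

Gen 1 (s2): push. Stack: [s2]
Gen 2 (s2^-1): cancels prior s2. Stack: []
Gen 3 (s3^-1): push. Stack: [s3^-1]
Gen 4 (s3): cancels prior s3^-1. Stack: []
Gen 5 (s3): push. Stack: [s3]
Gen 6 (s1): push. Stack: [s3 s1]
Gen 7 (s4^-1): push. Stack: [s3 s1 s4^-1]
Gen 8 (s3): push. Stack: [s3 s1 s4^-1 s3]
Gen 9 (s4^-1): push. Stack: [s3 s1 s4^-1 s3 s4^-1]
Gen 10 (s3^-1): push. Stack: [s3 s1 s4^-1 s3 s4^-1 s3^-1]
Reduced word: s3 s1 s4^-1 s3 s4^-1 s3^-1

Answer: no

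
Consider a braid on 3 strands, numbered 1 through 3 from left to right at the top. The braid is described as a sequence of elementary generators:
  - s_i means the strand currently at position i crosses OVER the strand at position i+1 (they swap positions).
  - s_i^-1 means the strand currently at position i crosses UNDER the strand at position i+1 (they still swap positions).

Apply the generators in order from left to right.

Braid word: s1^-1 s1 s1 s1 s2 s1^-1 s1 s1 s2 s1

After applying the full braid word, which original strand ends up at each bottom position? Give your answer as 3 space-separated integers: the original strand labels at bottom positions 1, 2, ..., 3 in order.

Gen 1 (s1^-1): strand 1 crosses under strand 2. Perm now: [2 1 3]
Gen 2 (s1): strand 2 crosses over strand 1. Perm now: [1 2 3]
Gen 3 (s1): strand 1 crosses over strand 2. Perm now: [2 1 3]
Gen 4 (s1): strand 2 crosses over strand 1. Perm now: [1 2 3]
Gen 5 (s2): strand 2 crosses over strand 3. Perm now: [1 3 2]
Gen 6 (s1^-1): strand 1 crosses under strand 3. Perm now: [3 1 2]
Gen 7 (s1): strand 3 crosses over strand 1. Perm now: [1 3 2]
Gen 8 (s1): strand 1 crosses over strand 3. Perm now: [3 1 2]
Gen 9 (s2): strand 1 crosses over strand 2. Perm now: [3 2 1]
Gen 10 (s1): strand 3 crosses over strand 2. Perm now: [2 3 1]

Answer: 2 3 1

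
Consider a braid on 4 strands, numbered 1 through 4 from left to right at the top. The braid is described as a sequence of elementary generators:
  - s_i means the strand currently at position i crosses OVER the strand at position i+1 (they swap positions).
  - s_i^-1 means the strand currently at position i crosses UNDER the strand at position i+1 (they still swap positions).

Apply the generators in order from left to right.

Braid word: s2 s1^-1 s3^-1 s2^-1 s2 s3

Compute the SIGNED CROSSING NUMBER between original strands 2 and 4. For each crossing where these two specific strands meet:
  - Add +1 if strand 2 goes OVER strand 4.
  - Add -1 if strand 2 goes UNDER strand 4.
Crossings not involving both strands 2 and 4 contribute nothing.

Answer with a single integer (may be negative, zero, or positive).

Gen 1: crossing 2x3. Both 2&4? no. Sum: 0
Gen 2: crossing 1x3. Both 2&4? no. Sum: 0
Gen 3: 2 under 4. Both 2&4? yes. Contrib: -1. Sum: -1
Gen 4: crossing 1x4. Both 2&4? no. Sum: -1
Gen 5: crossing 4x1. Both 2&4? no. Sum: -1
Gen 6: 4 over 2. Both 2&4? yes. Contrib: -1. Sum: -2

Answer: -2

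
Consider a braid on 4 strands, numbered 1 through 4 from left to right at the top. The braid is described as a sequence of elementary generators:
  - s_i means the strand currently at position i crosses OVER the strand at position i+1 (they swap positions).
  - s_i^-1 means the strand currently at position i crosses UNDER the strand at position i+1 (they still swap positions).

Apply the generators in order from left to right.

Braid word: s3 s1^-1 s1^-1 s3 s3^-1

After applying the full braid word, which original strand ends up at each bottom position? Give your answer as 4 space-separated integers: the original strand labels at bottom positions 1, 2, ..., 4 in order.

Answer: 1 2 4 3

Derivation:
Gen 1 (s3): strand 3 crosses over strand 4. Perm now: [1 2 4 3]
Gen 2 (s1^-1): strand 1 crosses under strand 2. Perm now: [2 1 4 3]
Gen 3 (s1^-1): strand 2 crosses under strand 1. Perm now: [1 2 4 3]
Gen 4 (s3): strand 4 crosses over strand 3. Perm now: [1 2 3 4]
Gen 5 (s3^-1): strand 3 crosses under strand 4. Perm now: [1 2 4 3]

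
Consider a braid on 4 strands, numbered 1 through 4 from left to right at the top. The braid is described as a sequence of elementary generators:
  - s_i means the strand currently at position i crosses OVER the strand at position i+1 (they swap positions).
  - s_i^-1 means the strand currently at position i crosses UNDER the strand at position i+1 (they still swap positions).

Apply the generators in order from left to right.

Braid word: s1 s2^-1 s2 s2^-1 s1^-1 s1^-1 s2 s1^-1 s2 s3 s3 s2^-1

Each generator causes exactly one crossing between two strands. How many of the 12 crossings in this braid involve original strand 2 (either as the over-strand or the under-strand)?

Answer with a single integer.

Gen 1: crossing 1x2. Involves strand 2? yes. Count so far: 1
Gen 2: crossing 1x3. Involves strand 2? no. Count so far: 1
Gen 3: crossing 3x1. Involves strand 2? no. Count so far: 1
Gen 4: crossing 1x3. Involves strand 2? no. Count so far: 1
Gen 5: crossing 2x3. Involves strand 2? yes. Count so far: 2
Gen 6: crossing 3x2. Involves strand 2? yes. Count so far: 3
Gen 7: crossing 3x1. Involves strand 2? no. Count so far: 3
Gen 8: crossing 2x1. Involves strand 2? yes. Count so far: 4
Gen 9: crossing 2x3. Involves strand 2? yes. Count so far: 5
Gen 10: crossing 2x4. Involves strand 2? yes. Count so far: 6
Gen 11: crossing 4x2. Involves strand 2? yes. Count so far: 7
Gen 12: crossing 3x2. Involves strand 2? yes. Count so far: 8

Answer: 8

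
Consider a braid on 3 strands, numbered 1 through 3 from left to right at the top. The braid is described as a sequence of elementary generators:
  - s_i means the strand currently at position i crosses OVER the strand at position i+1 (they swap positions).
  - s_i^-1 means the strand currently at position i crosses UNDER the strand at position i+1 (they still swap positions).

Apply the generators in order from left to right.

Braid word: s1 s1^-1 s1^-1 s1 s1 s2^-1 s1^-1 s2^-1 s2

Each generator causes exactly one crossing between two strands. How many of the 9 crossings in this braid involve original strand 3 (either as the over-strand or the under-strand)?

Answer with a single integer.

Answer: 2

Derivation:
Gen 1: crossing 1x2. Involves strand 3? no. Count so far: 0
Gen 2: crossing 2x1. Involves strand 3? no. Count so far: 0
Gen 3: crossing 1x2. Involves strand 3? no. Count so far: 0
Gen 4: crossing 2x1. Involves strand 3? no. Count so far: 0
Gen 5: crossing 1x2. Involves strand 3? no. Count so far: 0
Gen 6: crossing 1x3. Involves strand 3? yes. Count so far: 1
Gen 7: crossing 2x3. Involves strand 3? yes. Count so far: 2
Gen 8: crossing 2x1. Involves strand 3? no. Count so far: 2
Gen 9: crossing 1x2. Involves strand 3? no. Count so far: 2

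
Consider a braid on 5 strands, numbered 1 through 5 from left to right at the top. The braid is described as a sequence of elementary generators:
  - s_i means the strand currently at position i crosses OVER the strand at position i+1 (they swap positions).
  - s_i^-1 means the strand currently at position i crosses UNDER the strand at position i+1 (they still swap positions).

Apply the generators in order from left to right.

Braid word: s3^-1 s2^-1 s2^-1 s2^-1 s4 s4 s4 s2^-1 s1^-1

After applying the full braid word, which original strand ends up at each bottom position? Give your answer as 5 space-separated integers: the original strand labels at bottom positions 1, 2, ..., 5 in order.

Gen 1 (s3^-1): strand 3 crosses under strand 4. Perm now: [1 2 4 3 5]
Gen 2 (s2^-1): strand 2 crosses under strand 4. Perm now: [1 4 2 3 5]
Gen 3 (s2^-1): strand 4 crosses under strand 2. Perm now: [1 2 4 3 5]
Gen 4 (s2^-1): strand 2 crosses under strand 4. Perm now: [1 4 2 3 5]
Gen 5 (s4): strand 3 crosses over strand 5. Perm now: [1 4 2 5 3]
Gen 6 (s4): strand 5 crosses over strand 3. Perm now: [1 4 2 3 5]
Gen 7 (s4): strand 3 crosses over strand 5. Perm now: [1 4 2 5 3]
Gen 8 (s2^-1): strand 4 crosses under strand 2. Perm now: [1 2 4 5 3]
Gen 9 (s1^-1): strand 1 crosses under strand 2. Perm now: [2 1 4 5 3]

Answer: 2 1 4 5 3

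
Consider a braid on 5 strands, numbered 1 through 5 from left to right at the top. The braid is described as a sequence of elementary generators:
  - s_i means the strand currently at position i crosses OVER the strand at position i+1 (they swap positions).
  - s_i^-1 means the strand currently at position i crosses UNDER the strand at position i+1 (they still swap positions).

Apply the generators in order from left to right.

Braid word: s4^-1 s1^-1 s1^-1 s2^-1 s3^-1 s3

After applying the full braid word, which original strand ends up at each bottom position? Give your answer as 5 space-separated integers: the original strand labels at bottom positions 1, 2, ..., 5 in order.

Answer: 1 3 2 5 4

Derivation:
Gen 1 (s4^-1): strand 4 crosses under strand 5. Perm now: [1 2 3 5 4]
Gen 2 (s1^-1): strand 1 crosses under strand 2. Perm now: [2 1 3 5 4]
Gen 3 (s1^-1): strand 2 crosses under strand 1. Perm now: [1 2 3 5 4]
Gen 4 (s2^-1): strand 2 crosses under strand 3. Perm now: [1 3 2 5 4]
Gen 5 (s3^-1): strand 2 crosses under strand 5. Perm now: [1 3 5 2 4]
Gen 6 (s3): strand 5 crosses over strand 2. Perm now: [1 3 2 5 4]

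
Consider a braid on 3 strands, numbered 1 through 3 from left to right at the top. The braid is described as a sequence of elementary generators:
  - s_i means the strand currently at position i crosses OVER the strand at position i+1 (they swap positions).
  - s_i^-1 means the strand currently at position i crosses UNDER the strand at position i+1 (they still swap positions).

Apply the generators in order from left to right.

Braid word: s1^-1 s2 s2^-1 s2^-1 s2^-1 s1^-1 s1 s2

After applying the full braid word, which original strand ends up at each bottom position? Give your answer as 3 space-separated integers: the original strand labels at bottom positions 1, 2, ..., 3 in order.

Gen 1 (s1^-1): strand 1 crosses under strand 2. Perm now: [2 1 3]
Gen 2 (s2): strand 1 crosses over strand 3. Perm now: [2 3 1]
Gen 3 (s2^-1): strand 3 crosses under strand 1. Perm now: [2 1 3]
Gen 4 (s2^-1): strand 1 crosses under strand 3. Perm now: [2 3 1]
Gen 5 (s2^-1): strand 3 crosses under strand 1. Perm now: [2 1 3]
Gen 6 (s1^-1): strand 2 crosses under strand 1. Perm now: [1 2 3]
Gen 7 (s1): strand 1 crosses over strand 2. Perm now: [2 1 3]
Gen 8 (s2): strand 1 crosses over strand 3. Perm now: [2 3 1]

Answer: 2 3 1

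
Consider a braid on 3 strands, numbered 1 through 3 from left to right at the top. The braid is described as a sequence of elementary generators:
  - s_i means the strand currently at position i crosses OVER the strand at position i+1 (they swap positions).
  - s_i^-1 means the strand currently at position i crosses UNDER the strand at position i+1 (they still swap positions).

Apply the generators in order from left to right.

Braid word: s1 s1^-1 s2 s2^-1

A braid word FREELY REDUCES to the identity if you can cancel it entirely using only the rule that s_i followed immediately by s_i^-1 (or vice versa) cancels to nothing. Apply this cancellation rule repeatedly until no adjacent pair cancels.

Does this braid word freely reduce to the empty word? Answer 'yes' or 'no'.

Answer: yes

Derivation:
Gen 1 (s1): push. Stack: [s1]
Gen 2 (s1^-1): cancels prior s1. Stack: []
Gen 3 (s2): push. Stack: [s2]
Gen 4 (s2^-1): cancels prior s2. Stack: []
Reduced word: (empty)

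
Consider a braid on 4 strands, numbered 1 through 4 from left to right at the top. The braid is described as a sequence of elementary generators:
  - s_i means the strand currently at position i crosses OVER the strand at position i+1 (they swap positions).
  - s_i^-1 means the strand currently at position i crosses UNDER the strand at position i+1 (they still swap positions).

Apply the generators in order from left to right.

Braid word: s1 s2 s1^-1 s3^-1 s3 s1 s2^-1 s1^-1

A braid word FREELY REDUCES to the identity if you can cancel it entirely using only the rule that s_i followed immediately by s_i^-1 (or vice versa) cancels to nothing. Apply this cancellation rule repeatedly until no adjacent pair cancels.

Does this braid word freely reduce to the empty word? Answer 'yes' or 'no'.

Gen 1 (s1): push. Stack: [s1]
Gen 2 (s2): push. Stack: [s1 s2]
Gen 3 (s1^-1): push. Stack: [s1 s2 s1^-1]
Gen 4 (s3^-1): push. Stack: [s1 s2 s1^-1 s3^-1]
Gen 5 (s3): cancels prior s3^-1. Stack: [s1 s2 s1^-1]
Gen 6 (s1): cancels prior s1^-1. Stack: [s1 s2]
Gen 7 (s2^-1): cancels prior s2. Stack: [s1]
Gen 8 (s1^-1): cancels prior s1. Stack: []
Reduced word: (empty)

Answer: yes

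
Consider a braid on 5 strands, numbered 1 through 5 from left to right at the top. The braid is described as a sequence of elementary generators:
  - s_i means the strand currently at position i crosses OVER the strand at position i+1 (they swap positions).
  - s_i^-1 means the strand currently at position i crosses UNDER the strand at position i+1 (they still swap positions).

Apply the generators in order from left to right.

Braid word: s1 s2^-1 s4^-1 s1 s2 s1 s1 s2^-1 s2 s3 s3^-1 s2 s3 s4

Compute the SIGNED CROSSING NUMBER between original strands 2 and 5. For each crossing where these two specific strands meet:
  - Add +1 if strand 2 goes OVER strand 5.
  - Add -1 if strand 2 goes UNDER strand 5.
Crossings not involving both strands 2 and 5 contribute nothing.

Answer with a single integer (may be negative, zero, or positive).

Answer: 2

Derivation:
Gen 1: crossing 1x2. Both 2&5? no. Sum: 0
Gen 2: crossing 1x3. Both 2&5? no. Sum: 0
Gen 3: crossing 4x5. Both 2&5? no. Sum: 0
Gen 4: crossing 2x3. Both 2&5? no. Sum: 0
Gen 5: crossing 2x1. Both 2&5? no. Sum: 0
Gen 6: crossing 3x1. Both 2&5? no. Sum: 0
Gen 7: crossing 1x3. Both 2&5? no. Sum: 0
Gen 8: crossing 1x2. Both 2&5? no. Sum: 0
Gen 9: crossing 2x1. Both 2&5? no. Sum: 0
Gen 10: 2 over 5. Both 2&5? yes. Contrib: +1. Sum: 1
Gen 11: 5 under 2. Both 2&5? yes. Contrib: +1. Sum: 2
Gen 12: crossing 1x2. Both 2&5? no. Sum: 2
Gen 13: crossing 1x5. Both 2&5? no. Sum: 2
Gen 14: crossing 1x4. Both 2&5? no. Sum: 2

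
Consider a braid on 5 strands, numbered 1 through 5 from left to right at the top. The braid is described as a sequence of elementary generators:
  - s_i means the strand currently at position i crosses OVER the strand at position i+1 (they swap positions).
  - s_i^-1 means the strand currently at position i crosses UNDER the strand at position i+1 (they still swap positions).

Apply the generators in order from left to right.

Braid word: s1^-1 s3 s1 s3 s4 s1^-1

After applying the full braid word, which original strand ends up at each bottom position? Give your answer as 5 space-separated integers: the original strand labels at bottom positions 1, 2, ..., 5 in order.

Answer: 2 1 3 5 4

Derivation:
Gen 1 (s1^-1): strand 1 crosses under strand 2. Perm now: [2 1 3 4 5]
Gen 2 (s3): strand 3 crosses over strand 4. Perm now: [2 1 4 3 5]
Gen 3 (s1): strand 2 crosses over strand 1. Perm now: [1 2 4 3 5]
Gen 4 (s3): strand 4 crosses over strand 3. Perm now: [1 2 3 4 5]
Gen 5 (s4): strand 4 crosses over strand 5. Perm now: [1 2 3 5 4]
Gen 6 (s1^-1): strand 1 crosses under strand 2. Perm now: [2 1 3 5 4]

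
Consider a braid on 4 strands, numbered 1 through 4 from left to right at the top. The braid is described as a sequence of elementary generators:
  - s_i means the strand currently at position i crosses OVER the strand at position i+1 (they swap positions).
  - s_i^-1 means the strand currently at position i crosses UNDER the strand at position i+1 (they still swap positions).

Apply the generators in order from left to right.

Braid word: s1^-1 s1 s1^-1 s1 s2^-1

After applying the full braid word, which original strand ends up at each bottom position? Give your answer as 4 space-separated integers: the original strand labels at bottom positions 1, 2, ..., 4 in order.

Gen 1 (s1^-1): strand 1 crosses under strand 2. Perm now: [2 1 3 4]
Gen 2 (s1): strand 2 crosses over strand 1. Perm now: [1 2 3 4]
Gen 3 (s1^-1): strand 1 crosses under strand 2. Perm now: [2 1 3 4]
Gen 4 (s1): strand 2 crosses over strand 1. Perm now: [1 2 3 4]
Gen 5 (s2^-1): strand 2 crosses under strand 3. Perm now: [1 3 2 4]

Answer: 1 3 2 4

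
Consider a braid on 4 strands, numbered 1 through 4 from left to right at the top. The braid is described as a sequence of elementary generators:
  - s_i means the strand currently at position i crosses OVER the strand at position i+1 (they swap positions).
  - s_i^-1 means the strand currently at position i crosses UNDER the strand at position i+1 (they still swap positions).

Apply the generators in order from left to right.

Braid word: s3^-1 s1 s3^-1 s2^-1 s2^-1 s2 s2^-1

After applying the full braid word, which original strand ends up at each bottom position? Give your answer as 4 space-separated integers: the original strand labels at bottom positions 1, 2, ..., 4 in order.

Answer: 2 1 3 4

Derivation:
Gen 1 (s3^-1): strand 3 crosses under strand 4. Perm now: [1 2 4 3]
Gen 2 (s1): strand 1 crosses over strand 2. Perm now: [2 1 4 3]
Gen 3 (s3^-1): strand 4 crosses under strand 3. Perm now: [2 1 3 4]
Gen 4 (s2^-1): strand 1 crosses under strand 3. Perm now: [2 3 1 4]
Gen 5 (s2^-1): strand 3 crosses under strand 1. Perm now: [2 1 3 4]
Gen 6 (s2): strand 1 crosses over strand 3. Perm now: [2 3 1 4]
Gen 7 (s2^-1): strand 3 crosses under strand 1. Perm now: [2 1 3 4]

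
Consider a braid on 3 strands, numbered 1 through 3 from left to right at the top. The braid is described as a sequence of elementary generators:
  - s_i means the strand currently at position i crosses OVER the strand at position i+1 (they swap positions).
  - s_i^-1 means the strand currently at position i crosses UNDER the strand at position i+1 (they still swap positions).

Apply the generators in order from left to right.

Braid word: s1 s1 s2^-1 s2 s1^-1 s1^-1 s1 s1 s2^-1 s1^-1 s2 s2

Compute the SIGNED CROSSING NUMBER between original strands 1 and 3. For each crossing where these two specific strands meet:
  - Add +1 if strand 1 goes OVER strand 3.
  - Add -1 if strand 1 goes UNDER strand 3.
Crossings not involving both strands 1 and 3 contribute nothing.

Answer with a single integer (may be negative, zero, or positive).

Gen 1: crossing 1x2. Both 1&3? no. Sum: 0
Gen 2: crossing 2x1. Both 1&3? no. Sum: 0
Gen 3: crossing 2x3. Both 1&3? no. Sum: 0
Gen 4: crossing 3x2. Both 1&3? no. Sum: 0
Gen 5: crossing 1x2. Both 1&3? no. Sum: 0
Gen 6: crossing 2x1. Both 1&3? no. Sum: 0
Gen 7: crossing 1x2. Both 1&3? no. Sum: 0
Gen 8: crossing 2x1. Both 1&3? no. Sum: 0
Gen 9: crossing 2x3. Both 1&3? no. Sum: 0
Gen 10: 1 under 3. Both 1&3? yes. Contrib: -1. Sum: -1
Gen 11: crossing 1x2. Both 1&3? no. Sum: -1
Gen 12: crossing 2x1. Both 1&3? no. Sum: -1

Answer: -1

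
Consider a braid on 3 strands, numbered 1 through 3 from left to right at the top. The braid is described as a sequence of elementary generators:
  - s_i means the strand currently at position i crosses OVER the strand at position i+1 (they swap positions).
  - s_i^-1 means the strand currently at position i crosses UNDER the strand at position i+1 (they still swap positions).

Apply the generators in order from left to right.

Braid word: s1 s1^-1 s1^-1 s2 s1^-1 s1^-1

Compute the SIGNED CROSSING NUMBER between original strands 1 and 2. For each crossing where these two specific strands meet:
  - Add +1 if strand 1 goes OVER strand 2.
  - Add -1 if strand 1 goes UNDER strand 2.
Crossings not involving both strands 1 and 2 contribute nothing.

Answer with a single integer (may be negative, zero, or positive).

Gen 1: 1 over 2. Both 1&2? yes. Contrib: +1. Sum: 1
Gen 2: 2 under 1. Both 1&2? yes. Contrib: +1. Sum: 2
Gen 3: 1 under 2. Both 1&2? yes. Contrib: -1. Sum: 1
Gen 4: crossing 1x3. Both 1&2? no. Sum: 1
Gen 5: crossing 2x3. Both 1&2? no. Sum: 1
Gen 6: crossing 3x2. Both 1&2? no. Sum: 1

Answer: 1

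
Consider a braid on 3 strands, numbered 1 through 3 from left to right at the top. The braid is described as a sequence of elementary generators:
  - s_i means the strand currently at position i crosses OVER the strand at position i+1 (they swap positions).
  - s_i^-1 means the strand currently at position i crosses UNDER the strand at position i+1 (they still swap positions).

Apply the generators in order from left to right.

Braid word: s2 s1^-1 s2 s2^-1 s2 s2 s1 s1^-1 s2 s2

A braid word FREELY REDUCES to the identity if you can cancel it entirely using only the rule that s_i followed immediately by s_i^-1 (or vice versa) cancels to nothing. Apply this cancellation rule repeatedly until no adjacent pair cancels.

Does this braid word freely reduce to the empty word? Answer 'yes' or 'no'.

Answer: no

Derivation:
Gen 1 (s2): push. Stack: [s2]
Gen 2 (s1^-1): push. Stack: [s2 s1^-1]
Gen 3 (s2): push. Stack: [s2 s1^-1 s2]
Gen 4 (s2^-1): cancels prior s2. Stack: [s2 s1^-1]
Gen 5 (s2): push. Stack: [s2 s1^-1 s2]
Gen 6 (s2): push. Stack: [s2 s1^-1 s2 s2]
Gen 7 (s1): push. Stack: [s2 s1^-1 s2 s2 s1]
Gen 8 (s1^-1): cancels prior s1. Stack: [s2 s1^-1 s2 s2]
Gen 9 (s2): push. Stack: [s2 s1^-1 s2 s2 s2]
Gen 10 (s2): push. Stack: [s2 s1^-1 s2 s2 s2 s2]
Reduced word: s2 s1^-1 s2 s2 s2 s2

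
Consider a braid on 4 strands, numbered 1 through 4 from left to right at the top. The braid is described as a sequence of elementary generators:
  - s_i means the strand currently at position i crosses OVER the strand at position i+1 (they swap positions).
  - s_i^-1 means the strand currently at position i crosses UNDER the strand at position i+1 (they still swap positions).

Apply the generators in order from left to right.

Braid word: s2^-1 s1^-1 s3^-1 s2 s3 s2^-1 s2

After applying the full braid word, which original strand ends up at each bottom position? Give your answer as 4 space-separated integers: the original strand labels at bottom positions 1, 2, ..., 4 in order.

Answer: 3 4 2 1

Derivation:
Gen 1 (s2^-1): strand 2 crosses under strand 3. Perm now: [1 3 2 4]
Gen 2 (s1^-1): strand 1 crosses under strand 3. Perm now: [3 1 2 4]
Gen 3 (s3^-1): strand 2 crosses under strand 4. Perm now: [3 1 4 2]
Gen 4 (s2): strand 1 crosses over strand 4. Perm now: [3 4 1 2]
Gen 5 (s3): strand 1 crosses over strand 2. Perm now: [3 4 2 1]
Gen 6 (s2^-1): strand 4 crosses under strand 2. Perm now: [3 2 4 1]
Gen 7 (s2): strand 2 crosses over strand 4. Perm now: [3 4 2 1]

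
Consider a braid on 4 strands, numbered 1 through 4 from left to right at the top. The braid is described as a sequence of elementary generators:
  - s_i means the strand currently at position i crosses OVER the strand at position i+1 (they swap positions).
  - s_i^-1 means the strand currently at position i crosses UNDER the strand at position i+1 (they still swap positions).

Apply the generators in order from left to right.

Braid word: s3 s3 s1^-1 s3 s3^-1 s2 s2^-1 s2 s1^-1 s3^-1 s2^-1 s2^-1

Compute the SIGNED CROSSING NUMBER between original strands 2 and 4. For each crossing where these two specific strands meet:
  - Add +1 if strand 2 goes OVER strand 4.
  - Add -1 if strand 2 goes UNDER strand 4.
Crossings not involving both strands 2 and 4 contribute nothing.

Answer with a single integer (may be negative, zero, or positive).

Gen 1: crossing 3x4. Both 2&4? no. Sum: 0
Gen 2: crossing 4x3. Both 2&4? no. Sum: 0
Gen 3: crossing 1x2. Both 2&4? no. Sum: 0
Gen 4: crossing 3x4. Both 2&4? no. Sum: 0
Gen 5: crossing 4x3. Both 2&4? no. Sum: 0
Gen 6: crossing 1x3. Both 2&4? no. Sum: 0
Gen 7: crossing 3x1. Both 2&4? no. Sum: 0
Gen 8: crossing 1x3. Both 2&4? no. Sum: 0
Gen 9: crossing 2x3. Both 2&4? no. Sum: 0
Gen 10: crossing 1x4. Both 2&4? no. Sum: 0
Gen 11: 2 under 4. Both 2&4? yes. Contrib: -1. Sum: -1
Gen 12: 4 under 2. Both 2&4? yes. Contrib: +1. Sum: 0

Answer: 0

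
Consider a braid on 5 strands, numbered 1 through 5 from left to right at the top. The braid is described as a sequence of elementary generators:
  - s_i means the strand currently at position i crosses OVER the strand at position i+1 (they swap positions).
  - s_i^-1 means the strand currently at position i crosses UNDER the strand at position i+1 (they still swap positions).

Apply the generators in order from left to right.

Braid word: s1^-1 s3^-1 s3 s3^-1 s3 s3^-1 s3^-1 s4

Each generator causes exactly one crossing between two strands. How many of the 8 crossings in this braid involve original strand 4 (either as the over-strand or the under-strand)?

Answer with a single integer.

Gen 1: crossing 1x2. Involves strand 4? no. Count so far: 0
Gen 2: crossing 3x4. Involves strand 4? yes. Count so far: 1
Gen 3: crossing 4x3. Involves strand 4? yes. Count so far: 2
Gen 4: crossing 3x4. Involves strand 4? yes. Count so far: 3
Gen 5: crossing 4x3. Involves strand 4? yes. Count so far: 4
Gen 6: crossing 3x4. Involves strand 4? yes. Count so far: 5
Gen 7: crossing 4x3. Involves strand 4? yes. Count so far: 6
Gen 8: crossing 4x5. Involves strand 4? yes. Count so far: 7

Answer: 7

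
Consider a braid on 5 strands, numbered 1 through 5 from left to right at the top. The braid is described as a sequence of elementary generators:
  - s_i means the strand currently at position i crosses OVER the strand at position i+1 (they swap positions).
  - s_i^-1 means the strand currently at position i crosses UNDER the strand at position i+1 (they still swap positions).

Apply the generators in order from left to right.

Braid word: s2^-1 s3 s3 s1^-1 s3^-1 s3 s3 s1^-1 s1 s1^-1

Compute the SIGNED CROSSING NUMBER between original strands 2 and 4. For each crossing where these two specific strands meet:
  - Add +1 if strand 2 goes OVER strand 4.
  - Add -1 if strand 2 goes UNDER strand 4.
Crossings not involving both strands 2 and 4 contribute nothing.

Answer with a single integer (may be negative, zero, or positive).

Gen 1: crossing 2x3. Both 2&4? no. Sum: 0
Gen 2: 2 over 4. Both 2&4? yes. Contrib: +1. Sum: 1
Gen 3: 4 over 2. Both 2&4? yes. Contrib: -1. Sum: 0
Gen 4: crossing 1x3. Both 2&4? no. Sum: 0
Gen 5: 2 under 4. Both 2&4? yes. Contrib: -1. Sum: -1
Gen 6: 4 over 2. Both 2&4? yes. Contrib: -1. Sum: -2
Gen 7: 2 over 4. Both 2&4? yes. Contrib: +1. Sum: -1
Gen 8: crossing 3x1. Both 2&4? no. Sum: -1
Gen 9: crossing 1x3. Both 2&4? no. Sum: -1
Gen 10: crossing 3x1. Both 2&4? no. Sum: -1

Answer: -1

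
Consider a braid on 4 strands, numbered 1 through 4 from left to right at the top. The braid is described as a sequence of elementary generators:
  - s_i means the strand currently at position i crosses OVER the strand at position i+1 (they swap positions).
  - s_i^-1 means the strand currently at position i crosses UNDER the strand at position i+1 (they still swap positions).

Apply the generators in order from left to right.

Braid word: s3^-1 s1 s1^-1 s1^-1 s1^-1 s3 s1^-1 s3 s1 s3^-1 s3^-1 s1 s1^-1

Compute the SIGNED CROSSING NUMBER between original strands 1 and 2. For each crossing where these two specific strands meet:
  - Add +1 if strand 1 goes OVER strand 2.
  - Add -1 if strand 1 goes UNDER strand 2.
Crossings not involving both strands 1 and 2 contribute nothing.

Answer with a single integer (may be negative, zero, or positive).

Answer: 2

Derivation:
Gen 1: crossing 3x4. Both 1&2? no. Sum: 0
Gen 2: 1 over 2. Both 1&2? yes. Contrib: +1. Sum: 1
Gen 3: 2 under 1. Both 1&2? yes. Contrib: +1. Sum: 2
Gen 4: 1 under 2. Both 1&2? yes. Contrib: -1. Sum: 1
Gen 5: 2 under 1. Both 1&2? yes. Contrib: +1. Sum: 2
Gen 6: crossing 4x3. Both 1&2? no. Sum: 2
Gen 7: 1 under 2. Both 1&2? yes. Contrib: -1. Sum: 1
Gen 8: crossing 3x4. Both 1&2? no. Sum: 1
Gen 9: 2 over 1. Both 1&2? yes. Contrib: -1. Sum: 0
Gen 10: crossing 4x3. Both 1&2? no. Sum: 0
Gen 11: crossing 3x4. Both 1&2? no. Sum: 0
Gen 12: 1 over 2. Both 1&2? yes. Contrib: +1. Sum: 1
Gen 13: 2 under 1. Both 1&2? yes. Contrib: +1. Sum: 2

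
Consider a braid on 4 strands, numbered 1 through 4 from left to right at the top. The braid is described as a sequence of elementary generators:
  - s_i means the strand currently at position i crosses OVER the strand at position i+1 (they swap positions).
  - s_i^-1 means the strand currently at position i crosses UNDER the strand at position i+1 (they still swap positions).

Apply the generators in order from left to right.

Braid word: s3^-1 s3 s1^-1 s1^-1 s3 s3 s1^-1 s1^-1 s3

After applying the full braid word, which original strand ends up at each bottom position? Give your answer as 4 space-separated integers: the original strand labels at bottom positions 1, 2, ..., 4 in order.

Gen 1 (s3^-1): strand 3 crosses under strand 4. Perm now: [1 2 4 3]
Gen 2 (s3): strand 4 crosses over strand 3. Perm now: [1 2 3 4]
Gen 3 (s1^-1): strand 1 crosses under strand 2. Perm now: [2 1 3 4]
Gen 4 (s1^-1): strand 2 crosses under strand 1. Perm now: [1 2 3 4]
Gen 5 (s3): strand 3 crosses over strand 4. Perm now: [1 2 4 3]
Gen 6 (s3): strand 4 crosses over strand 3. Perm now: [1 2 3 4]
Gen 7 (s1^-1): strand 1 crosses under strand 2. Perm now: [2 1 3 4]
Gen 8 (s1^-1): strand 2 crosses under strand 1. Perm now: [1 2 3 4]
Gen 9 (s3): strand 3 crosses over strand 4. Perm now: [1 2 4 3]

Answer: 1 2 4 3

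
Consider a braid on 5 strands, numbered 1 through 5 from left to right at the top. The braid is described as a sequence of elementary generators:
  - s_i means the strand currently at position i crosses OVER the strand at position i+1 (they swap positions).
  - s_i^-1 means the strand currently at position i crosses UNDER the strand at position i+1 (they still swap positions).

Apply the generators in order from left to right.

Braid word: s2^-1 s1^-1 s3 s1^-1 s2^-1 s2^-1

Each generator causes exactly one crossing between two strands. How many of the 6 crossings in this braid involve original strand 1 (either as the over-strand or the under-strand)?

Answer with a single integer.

Answer: 2

Derivation:
Gen 1: crossing 2x3. Involves strand 1? no. Count so far: 0
Gen 2: crossing 1x3. Involves strand 1? yes. Count so far: 1
Gen 3: crossing 2x4. Involves strand 1? no. Count so far: 1
Gen 4: crossing 3x1. Involves strand 1? yes. Count so far: 2
Gen 5: crossing 3x4. Involves strand 1? no. Count so far: 2
Gen 6: crossing 4x3. Involves strand 1? no. Count so far: 2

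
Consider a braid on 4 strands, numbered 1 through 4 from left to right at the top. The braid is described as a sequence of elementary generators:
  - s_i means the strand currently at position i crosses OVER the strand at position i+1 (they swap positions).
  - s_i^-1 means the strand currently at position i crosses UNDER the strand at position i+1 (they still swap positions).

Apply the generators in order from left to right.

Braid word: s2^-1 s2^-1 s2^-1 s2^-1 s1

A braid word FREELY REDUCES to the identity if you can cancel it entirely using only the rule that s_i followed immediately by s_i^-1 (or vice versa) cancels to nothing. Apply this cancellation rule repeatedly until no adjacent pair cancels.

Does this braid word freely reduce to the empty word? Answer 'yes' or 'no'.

Answer: no

Derivation:
Gen 1 (s2^-1): push. Stack: [s2^-1]
Gen 2 (s2^-1): push. Stack: [s2^-1 s2^-1]
Gen 3 (s2^-1): push. Stack: [s2^-1 s2^-1 s2^-1]
Gen 4 (s2^-1): push. Stack: [s2^-1 s2^-1 s2^-1 s2^-1]
Gen 5 (s1): push. Stack: [s2^-1 s2^-1 s2^-1 s2^-1 s1]
Reduced word: s2^-1 s2^-1 s2^-1 s2^-1 s1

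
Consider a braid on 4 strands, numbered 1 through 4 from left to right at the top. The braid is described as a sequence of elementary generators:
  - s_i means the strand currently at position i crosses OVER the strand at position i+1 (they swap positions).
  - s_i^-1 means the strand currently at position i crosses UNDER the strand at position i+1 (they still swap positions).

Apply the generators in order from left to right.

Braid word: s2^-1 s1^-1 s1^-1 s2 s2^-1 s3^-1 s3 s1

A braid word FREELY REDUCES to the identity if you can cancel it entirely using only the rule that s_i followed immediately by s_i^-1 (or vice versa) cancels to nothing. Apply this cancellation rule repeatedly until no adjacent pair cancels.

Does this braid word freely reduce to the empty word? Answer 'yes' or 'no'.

Answer: no

Derivation:
Gen 1 (s2^-1): push. Stack: [s2^-1]
Gen 2 (s1^-1): push. Stack: [s2^-1 s1^-1]
Gen 3 (s1^-1): push. Stack: [s2^-1 s1^-1 s1^-1]
Gen 4 (s2): push. Stack: [s2^-1 s1^-1 s1^-1 s2]
Gen 5 (s2^-1): cancels prior s2. Stack: [s2^-1 s1^-1 s1^-1]
Gen 6 (s3^-1): push. Stack: [s2^-1 s1^-1 s1^-1 s3^-1]
Gen 7 (s3): cancels prior s3^-1. Stack: [s2^-1 s1^-1 s1^-1]
Gen 8 (s1): cancels prior s1^-1. Stack: [s2^-1 s1^-1]
Reduced word: s2^-1 s1^-1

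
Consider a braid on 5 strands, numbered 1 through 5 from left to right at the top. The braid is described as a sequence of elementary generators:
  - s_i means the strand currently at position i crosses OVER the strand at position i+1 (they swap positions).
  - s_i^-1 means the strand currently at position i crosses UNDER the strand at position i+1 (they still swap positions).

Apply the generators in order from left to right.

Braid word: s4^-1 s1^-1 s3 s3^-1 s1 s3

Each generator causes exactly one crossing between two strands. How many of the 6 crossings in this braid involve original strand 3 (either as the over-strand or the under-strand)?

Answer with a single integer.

Answer: 3

Derivation:
Gen 1: crossing 4x5. Involves strand 3? no. Count so far: 0
Gen 2: crossing 1x2. Involves strand 3? no. Count so far: 0
Gen 3: crossing 3x5. Involves strand 3? yes. Count so far: 1
Gen 4: crossing 5x3. Involves strand 3? yes. Count so far: 2
Gen 5: crossing 2x1. Involves strand 3? no. Count so far: 2
Gen 6: crossing 3x5. Involves strand 3? yes. Count so far: 3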